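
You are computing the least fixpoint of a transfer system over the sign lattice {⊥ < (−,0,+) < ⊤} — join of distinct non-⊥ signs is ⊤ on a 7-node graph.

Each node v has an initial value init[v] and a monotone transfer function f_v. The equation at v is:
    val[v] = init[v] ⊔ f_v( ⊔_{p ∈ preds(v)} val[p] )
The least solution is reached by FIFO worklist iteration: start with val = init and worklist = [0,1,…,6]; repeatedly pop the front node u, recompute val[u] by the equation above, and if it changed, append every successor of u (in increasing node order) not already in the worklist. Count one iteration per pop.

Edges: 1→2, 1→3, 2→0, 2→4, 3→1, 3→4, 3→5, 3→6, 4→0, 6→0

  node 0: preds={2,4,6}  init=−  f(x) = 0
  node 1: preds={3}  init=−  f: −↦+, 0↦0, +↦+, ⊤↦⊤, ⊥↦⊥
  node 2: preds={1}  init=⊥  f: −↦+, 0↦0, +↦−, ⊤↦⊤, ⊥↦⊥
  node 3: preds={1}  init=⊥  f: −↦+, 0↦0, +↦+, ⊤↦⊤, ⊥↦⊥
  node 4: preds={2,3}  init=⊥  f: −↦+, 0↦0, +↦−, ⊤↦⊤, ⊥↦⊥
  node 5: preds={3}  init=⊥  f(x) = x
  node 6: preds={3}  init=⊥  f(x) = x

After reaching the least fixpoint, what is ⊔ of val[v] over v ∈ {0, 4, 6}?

Trace (17 dequeues):
  [1] u=0 | in ⊥ | out ⊤ | prev − | push {}
  [2] u=1 | in ⊥ | out − | ==
  [3] u=2 | in − | out + | prev ⊥ | push {0}
  [4] u=3 | in − | out + | prev ⊥ | push {1}
  [5] u=4 | in + | out − | prev ⊥ | push {}
  [6] u=5 | in + | out + | prev ⊥ | push {}
  [7] u=6 | in + | out + | prev ⊥ | push {}
  [8] u=0 | in ⊤ | out ⊤ | ==
  [9] u=1 | in + | out ⊤ | prev − | push {2,3}
  [10] u=2 | in ⊤ | out ⊤ | prev + | push {0,4}
  [11] u=3 | in ⊤ | out ⊤ | prev + | push {1,5,6}
  [12] u=0 | in ⊤ | out ⊤ | ==
  [13] u=4 | in ⊤ | out ⊤ | prev − | push {0}
  [14] u=1 | in ⊤ | out ⊤ | ==
  [15] u=5 | in ⊤ | out ⊤ | prev + | push {}
  [16] u=6 | in ⊤ | out ⊤ | prev + | push {}
  [17] u=0 | in ⊤ | out ⊤ | ==

Converged values:
  [0] ⊤
  [1] ⊤
  [2] ⊤
  [3] ⊤
  [4] ⊤
  [5] ⊤
  [6] ⊤

⊤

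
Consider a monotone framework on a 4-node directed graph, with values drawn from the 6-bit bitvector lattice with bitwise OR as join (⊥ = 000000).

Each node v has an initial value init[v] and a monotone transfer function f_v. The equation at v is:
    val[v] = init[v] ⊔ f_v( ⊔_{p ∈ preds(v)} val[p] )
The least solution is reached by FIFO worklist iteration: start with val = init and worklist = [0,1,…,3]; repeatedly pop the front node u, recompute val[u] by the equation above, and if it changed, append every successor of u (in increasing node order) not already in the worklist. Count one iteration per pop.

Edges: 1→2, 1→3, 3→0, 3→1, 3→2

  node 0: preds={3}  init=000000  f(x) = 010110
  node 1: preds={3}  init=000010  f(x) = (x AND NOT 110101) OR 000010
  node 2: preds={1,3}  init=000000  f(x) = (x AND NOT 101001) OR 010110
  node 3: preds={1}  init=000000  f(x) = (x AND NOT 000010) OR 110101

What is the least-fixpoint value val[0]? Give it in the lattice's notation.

010110

Worklist (7 pops):
  #1 pop 0: in=000000 → 010110 (was 000000); enqueue []
  #2 pop 1: in=000000 → 000010 (no change)
  #3 pop 2: in=000010 → 010110 (was 000000); enqueue []
  #4 pop 3: in=000010 → 110101 (was 000000); enqueue [0,1,2]
  #5 pop 0: in=110101 → 010110 (no change)
  #6 pop 1: in=110101 → 000010 (no change)
  #7 pop 2: in=110111 → 010110 (no change)

Fixpoint:
  val[0] = 010110
  val[1] = 000010
  val[2] = 010110
  val[3] = 110101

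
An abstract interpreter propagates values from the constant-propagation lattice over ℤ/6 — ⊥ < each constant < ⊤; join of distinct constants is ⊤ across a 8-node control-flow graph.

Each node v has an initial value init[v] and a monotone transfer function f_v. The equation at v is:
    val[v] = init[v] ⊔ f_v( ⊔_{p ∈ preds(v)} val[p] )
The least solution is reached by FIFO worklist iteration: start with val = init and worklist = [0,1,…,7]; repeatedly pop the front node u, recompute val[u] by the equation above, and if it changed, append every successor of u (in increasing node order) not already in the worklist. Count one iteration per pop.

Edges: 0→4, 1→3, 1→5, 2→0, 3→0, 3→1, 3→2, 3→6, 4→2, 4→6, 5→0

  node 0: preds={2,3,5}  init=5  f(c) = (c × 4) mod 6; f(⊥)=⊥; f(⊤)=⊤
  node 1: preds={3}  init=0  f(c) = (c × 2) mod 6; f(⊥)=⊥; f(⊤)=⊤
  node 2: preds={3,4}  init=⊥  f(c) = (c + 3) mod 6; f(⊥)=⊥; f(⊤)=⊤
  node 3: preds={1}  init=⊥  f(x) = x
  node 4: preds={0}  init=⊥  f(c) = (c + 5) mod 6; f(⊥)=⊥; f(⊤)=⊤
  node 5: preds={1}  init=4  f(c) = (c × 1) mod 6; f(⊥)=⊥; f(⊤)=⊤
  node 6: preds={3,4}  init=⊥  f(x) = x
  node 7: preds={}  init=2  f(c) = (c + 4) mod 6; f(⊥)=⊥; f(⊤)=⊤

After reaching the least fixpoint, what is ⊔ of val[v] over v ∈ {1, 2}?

Trace (12 dequeues):
  [1] u=0 | in 4 | out ⊤ | prev 5 | push {}
  [2] u=1 | in ⊥ | out 0 | ==
  [3] u=2 | in ⊥ | out ⊥ | ==
  [4] u=3 | in 0 | out 0 | prev ⊥ | push {0,1,2}
  [5] u=4 | in ⊤ | out ⊤ | prev ⊥ | push {}
  [6] u=5 | in 0 | out ⊤ | prev 4 | push {}
  [7] u=6 | in ⊤ | out ⊤ | prev ⊥ | push {}
  [8] u=7 | in ⊥ | out 2 | ==
  [9] u=0 | in ⊤ | out ⊤ | ==
  [10] u=1 | in 0 | out 0 | ==
  [11] u=2 | in ⊤ | out ⊤ | prev ⊥ | push {0}
  [12] u=0 | in ⊤ | out ⊤ | ==

Converged values:
  [0] ⊤
  [1] 0
  [2] ⊤
  [3] 0
  [4] ⊤
  [5] ⊤
  [6] ⊤
  [7] 2

⊤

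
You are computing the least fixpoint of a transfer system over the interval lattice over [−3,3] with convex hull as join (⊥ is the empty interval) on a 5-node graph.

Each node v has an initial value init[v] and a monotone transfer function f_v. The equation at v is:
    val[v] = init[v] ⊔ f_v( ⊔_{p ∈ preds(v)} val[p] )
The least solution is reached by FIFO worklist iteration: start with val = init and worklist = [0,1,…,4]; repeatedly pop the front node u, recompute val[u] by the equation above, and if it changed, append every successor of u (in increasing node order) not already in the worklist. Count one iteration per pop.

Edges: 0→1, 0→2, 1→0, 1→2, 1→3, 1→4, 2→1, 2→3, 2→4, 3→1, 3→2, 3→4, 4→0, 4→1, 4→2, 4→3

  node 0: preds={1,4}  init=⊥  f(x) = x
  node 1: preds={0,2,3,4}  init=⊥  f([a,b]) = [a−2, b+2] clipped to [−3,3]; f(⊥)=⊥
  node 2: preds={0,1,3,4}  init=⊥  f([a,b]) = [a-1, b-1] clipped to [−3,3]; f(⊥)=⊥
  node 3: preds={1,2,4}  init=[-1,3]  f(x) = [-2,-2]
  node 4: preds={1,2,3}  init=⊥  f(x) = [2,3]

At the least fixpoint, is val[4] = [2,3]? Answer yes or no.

Trace (9 dequeues):
  [1] u=0 | in ⊥ | out ⊥ | ==
  [2] u=1 | in [-1,3] | out [-3,3] | prev ⊥ | push {0}
  [3] u=2 | in [-3,3] | out [-3,2] | prev ⊥ | push {1}
  [4] u=3 | in [-3,3] | out [-2,3] | prev [-1,3] | push {2}
  [5] u=4 | in [-3,3] | out [2,3] | prev ⊥ | push {3}
  [6] u=0 | in [-3,3] | out [-3,3] | prev ⊥ | push {}
  [7] u=1 | in [-3,3] | out [-3,3] | ==
  [8] u=2 | in [-3,3] | out [-3,2] | ==
  [9] u=3 | in [-3,3] | out [-2,3] | ==

Converged values:
  [0] [-3,3]
  [1] [-3,3]
  [2] [-3,2]
  [3] [-2,3]
  [4] [2,3]

yes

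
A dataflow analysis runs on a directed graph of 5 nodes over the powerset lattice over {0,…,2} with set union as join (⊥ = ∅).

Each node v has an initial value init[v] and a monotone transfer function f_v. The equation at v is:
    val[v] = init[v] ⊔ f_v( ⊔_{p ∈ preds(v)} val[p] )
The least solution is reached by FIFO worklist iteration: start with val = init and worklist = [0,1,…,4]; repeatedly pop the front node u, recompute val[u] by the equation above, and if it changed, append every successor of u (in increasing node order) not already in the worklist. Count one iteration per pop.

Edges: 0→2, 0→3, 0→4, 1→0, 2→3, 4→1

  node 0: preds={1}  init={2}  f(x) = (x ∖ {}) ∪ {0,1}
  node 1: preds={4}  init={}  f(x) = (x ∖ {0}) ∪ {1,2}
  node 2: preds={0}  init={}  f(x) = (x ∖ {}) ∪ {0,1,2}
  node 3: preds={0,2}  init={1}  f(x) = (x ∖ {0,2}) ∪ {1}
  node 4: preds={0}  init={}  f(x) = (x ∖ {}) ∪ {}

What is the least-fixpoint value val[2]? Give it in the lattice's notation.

Iteration log — 7 steps:
  step 1. node 0  ⊔preds={}  new={0,1,2}  old={2}  +wl: 
  step 2. node 1  ⊔preds={}  new={1,2}  old={}  +wl: 0
  step 3. node 2  ⊔preds={0,1,2}  new={0,1,2}  old={}  +wl: 
  step 4. node 3  ⊔preds={0,1,2}  new={1}  stable
  step 5. node 4  ⊔preds={0,1,2}  new={0,1,2}  old={}  +wl: 1
  step 6. node 0  ⊔preds={1,2}  new={0,1,2}  stable
  step 7. node 1  ⊔preds={0,1,2}  new={1,2}  stable

Least fixpoint reached:
  node 0: {0,1,2}
  node 1: {1,2}
  node 2: {0,1,2}
  node 3: {1}
  node 4: {0,1,2}

{0,1,2}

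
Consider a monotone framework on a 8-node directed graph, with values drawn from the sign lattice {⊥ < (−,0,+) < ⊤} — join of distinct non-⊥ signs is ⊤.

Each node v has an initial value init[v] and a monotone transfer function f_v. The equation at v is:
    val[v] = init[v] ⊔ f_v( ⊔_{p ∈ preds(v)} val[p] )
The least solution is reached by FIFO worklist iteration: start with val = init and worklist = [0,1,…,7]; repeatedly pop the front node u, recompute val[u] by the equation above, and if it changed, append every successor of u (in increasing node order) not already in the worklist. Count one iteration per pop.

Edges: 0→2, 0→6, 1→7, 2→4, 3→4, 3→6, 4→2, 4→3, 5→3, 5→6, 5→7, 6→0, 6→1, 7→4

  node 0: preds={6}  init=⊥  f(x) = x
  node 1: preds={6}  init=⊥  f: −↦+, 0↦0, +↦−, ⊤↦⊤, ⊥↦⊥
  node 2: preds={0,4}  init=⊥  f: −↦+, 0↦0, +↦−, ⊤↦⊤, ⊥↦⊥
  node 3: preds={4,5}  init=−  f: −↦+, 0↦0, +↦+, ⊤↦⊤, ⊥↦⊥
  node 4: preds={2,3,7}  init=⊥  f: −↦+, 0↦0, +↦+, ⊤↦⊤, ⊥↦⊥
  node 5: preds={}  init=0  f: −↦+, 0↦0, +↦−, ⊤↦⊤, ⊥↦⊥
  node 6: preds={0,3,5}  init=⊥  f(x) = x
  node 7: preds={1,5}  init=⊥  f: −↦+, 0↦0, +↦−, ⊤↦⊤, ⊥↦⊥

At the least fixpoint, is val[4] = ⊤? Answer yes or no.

yes

Worklist (17 pops):
  #1 pop 0: in=⊥ → ⊥ (no change)
  #2 pop 1: in=⊥ → ⊥ (no change)
  #3 pop 2: in=⊥ → ⊥ (no change)
  #4 pop 3: in=0 → ⊤ (was −); enqueue []
  #5 pop 4: in=⊤ → ⊤ (was ⊥); enqueue [2,3]
  #6 pop 5: in=⊥ → 0 (no change)
  #7 pop 6: in=⊤ → ⊤ (was ⊥); enqueue [0,1]
  #8 pop 7: in=0 → 0 (was ⊥); enqueue [4]
  #9 pop 2: in=⊤ → ⊤ (was ⊥); enqueue []
  #10 pop 3: in=⊤ → ⊤ (no change)
  #11 pop 0: in=⊤ → ⊤ (was ⊥); enqueue [2,6]
  #12 pop 1: in=⊤ → ⊤ (was ⊥); enqueue [7]
  #13 pop 4: in=⊤ → ⊤ (no change)
  #14 pop 2: in=⊤ → ⊤ (no change)
  #15 pop 6: in=⊤ → ⊤ (no change)
  #16 pop 7: in=⊤ → ⊤ (was 0); enqueue [4]
  #17 pop 4: in=⊤ → ⊤ (no change)

Fixpoint:
  val[0] = ⊤
  val[1] = ⊤
  val[2] = ⊤
  val[3] = ⊤
  val[4] = ⊤
  val[5] = 0
  val[6] = ⊤
  val[7] = ⊤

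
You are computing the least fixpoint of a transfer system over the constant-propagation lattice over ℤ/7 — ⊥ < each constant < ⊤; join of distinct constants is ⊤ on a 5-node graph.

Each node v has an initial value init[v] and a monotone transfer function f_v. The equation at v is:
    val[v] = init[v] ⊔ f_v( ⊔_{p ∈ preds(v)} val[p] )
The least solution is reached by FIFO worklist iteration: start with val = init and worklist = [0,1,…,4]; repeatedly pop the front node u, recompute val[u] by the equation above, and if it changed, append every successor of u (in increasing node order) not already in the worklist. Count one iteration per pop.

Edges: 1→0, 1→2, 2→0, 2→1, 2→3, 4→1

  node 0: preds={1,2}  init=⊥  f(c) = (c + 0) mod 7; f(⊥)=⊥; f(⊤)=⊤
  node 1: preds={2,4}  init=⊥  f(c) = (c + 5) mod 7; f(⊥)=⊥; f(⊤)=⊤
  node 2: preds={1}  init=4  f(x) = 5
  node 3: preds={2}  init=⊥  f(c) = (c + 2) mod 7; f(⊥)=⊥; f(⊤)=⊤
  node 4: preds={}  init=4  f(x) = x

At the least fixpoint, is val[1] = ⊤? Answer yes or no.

yes

Worklist (9 pops):
  #1 pop 0: in=4 → 4 (was ⊥); enqueue []
  #2 pop 1: in=4 → 2 (was ⊥); enqueue [0]
  #3 pop 2: in=2 → ⊤ (was 4); enqueue [1]
  #4 pop 3: in=⊤ → ⊤ (was ⊥); enqueue []
  #5 pop 4: in=⊥ → 4 (no change)
  #6 pop 0: in=⊤ → ⊤ (was 4); enqueue []
  #7 pop 1: in=⊤ → ⊤ (was 2); enqueue [0,2]
  #8 pop 0: in=⊤ → ⊤ (no change)
  #9 pop 2: in=⊤ → ⊤ (no change)

Fixpoint:
  val[0] = ⊤
  val[1] = ⊤
  val[2] = ⊤
  val[3] = ⊤
  val[4] = 4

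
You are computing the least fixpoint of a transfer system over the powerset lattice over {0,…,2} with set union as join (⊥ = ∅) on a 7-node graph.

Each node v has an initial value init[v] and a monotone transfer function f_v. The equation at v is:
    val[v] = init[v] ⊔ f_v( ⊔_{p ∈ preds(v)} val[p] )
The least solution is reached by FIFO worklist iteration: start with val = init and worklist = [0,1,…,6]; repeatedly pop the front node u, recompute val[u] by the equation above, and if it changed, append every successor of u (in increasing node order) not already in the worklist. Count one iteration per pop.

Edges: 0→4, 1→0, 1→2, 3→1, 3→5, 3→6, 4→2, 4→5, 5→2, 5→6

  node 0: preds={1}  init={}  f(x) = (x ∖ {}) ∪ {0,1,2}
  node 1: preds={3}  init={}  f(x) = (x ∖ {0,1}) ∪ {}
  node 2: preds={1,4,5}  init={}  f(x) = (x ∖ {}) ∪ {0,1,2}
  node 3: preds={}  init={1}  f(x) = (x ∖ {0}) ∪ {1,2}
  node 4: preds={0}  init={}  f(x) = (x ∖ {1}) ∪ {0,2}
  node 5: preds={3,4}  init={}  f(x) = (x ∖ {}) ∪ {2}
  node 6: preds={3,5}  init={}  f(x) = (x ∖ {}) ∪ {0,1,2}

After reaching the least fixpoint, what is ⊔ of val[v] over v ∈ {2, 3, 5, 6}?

Worklist (10 pops):
  #1 pop 0: in={} → {0,1,2} (was {}); enqueue []
  #2 pop 1: in={1} → {} (no change)
  #3 pop 2: in={} → {0,1,2} (was {}); enqueue []
  #4 pop 3: in={} → {1,2} (was {1}); enqueue [1]
  #5 pop 4: in={0,1,2} → {0,2} (was {}); enqueue [2]
  #6 pop 5: in={0,1,2} → {0,1,2} (was {}); enqueue []
  #7 pop 6: in={0,1,2} → {0,1,2} (was {}); enqueue []
  #8 pop 1: in={1,2} → {2} (was {}); enqueue [0]
  #9 pop 2: in={0,1,2} → {0,1,2} (no change)
  #10 pop 0: in={2} → {0,1,2} (no change)

Fixpoint:
  val[0] = {0,1,2}
  val[1] = {2}
  val[2] = {0,1,2}
  val[3] = {1,2}
  val[4] = {0,2}
  val[5] = {0,1,2}
  val[6] = {0,1,2}

{0,1,2}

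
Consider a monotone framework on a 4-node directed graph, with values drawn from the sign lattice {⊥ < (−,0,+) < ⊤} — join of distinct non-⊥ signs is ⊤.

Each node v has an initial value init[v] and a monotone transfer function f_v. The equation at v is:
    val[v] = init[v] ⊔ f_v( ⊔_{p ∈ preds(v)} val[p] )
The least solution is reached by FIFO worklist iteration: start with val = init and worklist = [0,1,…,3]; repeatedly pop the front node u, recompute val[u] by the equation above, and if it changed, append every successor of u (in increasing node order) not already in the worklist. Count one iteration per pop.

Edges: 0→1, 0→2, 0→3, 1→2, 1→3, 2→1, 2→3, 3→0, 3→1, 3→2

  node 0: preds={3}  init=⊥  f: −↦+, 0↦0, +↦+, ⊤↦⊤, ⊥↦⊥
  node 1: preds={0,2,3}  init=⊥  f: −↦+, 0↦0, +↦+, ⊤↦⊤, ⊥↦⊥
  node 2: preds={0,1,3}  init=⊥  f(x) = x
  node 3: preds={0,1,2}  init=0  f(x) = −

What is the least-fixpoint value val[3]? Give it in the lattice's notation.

Trace (9 dequeues):
  [1] u=0 | in 0 | out 0 | prev ⊥ | push {}
  [2] u=1 | in 0 | out 0 | prev ⊥ | push {}
  [3] u=2 | in 0 | out 0 | prev ⊥ | push {1}
  [4] u=3 | in 0 | out ⊤ | prev 0 | push {0,2}
  [5] u=1 | in ⊤ | out ⊤ | prev 0 | push {3}
  [6] u=0 | in ⊤ | out ⊤ | prev 0 | push {1}
  [7] u=2 | in ⊤ | out ⊤ | prev 0 | push {}
  [8] u=3 | in ⊤ | out ⊤ | ==
  [9] u=1 | in ⊤ | out ⊤ | ==

Converged values:
  [0] ⊤
  [1] ⊤
  [2] ⊤
  [3] ⊤

⊤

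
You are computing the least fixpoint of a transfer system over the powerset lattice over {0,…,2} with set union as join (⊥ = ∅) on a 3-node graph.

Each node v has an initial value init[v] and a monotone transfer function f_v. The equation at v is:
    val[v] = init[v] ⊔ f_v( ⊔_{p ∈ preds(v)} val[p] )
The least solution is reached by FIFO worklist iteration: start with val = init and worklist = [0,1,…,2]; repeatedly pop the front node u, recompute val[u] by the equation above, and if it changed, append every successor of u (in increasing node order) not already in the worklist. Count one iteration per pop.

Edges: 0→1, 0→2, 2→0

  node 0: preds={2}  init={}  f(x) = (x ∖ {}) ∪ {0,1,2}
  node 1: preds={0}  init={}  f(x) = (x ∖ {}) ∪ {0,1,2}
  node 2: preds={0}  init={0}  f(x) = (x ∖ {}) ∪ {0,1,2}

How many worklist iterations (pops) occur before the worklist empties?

4

Trace (4 dequeues):
  [1] u=0 | in {0} | out {0,1,2} | prev {} | push {}
  [2] u=1 | in {0,1,2} | out {0,1,2} | prev {} | push {}
  [3] u=2 | in {0,1,2} | out {0,1,2} | prev {0} | push {0}
  [4] u=0 | in {0,1,2} | out {0,1,2} | ==

Converged values:
  [0] {0,1,2}
  [1] {0,1,2}
  [2] {0,1,2}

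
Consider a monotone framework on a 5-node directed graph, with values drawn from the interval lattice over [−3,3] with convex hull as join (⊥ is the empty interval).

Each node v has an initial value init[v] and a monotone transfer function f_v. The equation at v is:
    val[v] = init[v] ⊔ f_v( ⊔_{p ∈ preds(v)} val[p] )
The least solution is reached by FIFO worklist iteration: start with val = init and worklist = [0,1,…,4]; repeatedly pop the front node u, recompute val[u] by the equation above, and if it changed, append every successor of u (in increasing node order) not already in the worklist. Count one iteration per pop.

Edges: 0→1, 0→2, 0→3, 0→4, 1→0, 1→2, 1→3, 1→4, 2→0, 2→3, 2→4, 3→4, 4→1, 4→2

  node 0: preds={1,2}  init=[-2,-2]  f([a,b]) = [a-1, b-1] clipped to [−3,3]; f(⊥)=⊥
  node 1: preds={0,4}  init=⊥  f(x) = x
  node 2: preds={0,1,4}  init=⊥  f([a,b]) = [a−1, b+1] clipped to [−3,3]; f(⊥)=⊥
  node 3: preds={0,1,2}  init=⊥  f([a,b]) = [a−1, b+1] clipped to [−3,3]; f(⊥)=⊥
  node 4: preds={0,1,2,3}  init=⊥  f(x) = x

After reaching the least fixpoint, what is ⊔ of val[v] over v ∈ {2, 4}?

[-3,3]

Trace (21 dequeues):
  [1] u=0 | in ⊥ | out [-2,-2] | ==
  [2] u=1 | in [-2,-2] | out [-2,-2] | prev ⊥ | push {0}
  [3] u=2 | in [-2,-2] | out [-3,-1] | prev ⊥ | push {}
  [4] u=3 | in [-3,-1] | out [-3,0] | prev ⊥ | push {}
  [5] u=4 | in [-3,0] | out [-3,0] | prev ⊥ | push {1,2}
  [6] u=0 | in [-3,-1] | out [-3,-2] | prev [-2,-2] | push {3,4}
  [7] u=1 | in [-3,0] | out [-3,0] | prev [-2,-2] | push {0}
  [8] u=2 | in [-3,0] | out [-3,1] | prev [-3,-1] | push {}
  [9] u=3 | in [-3,1] | out [-3,2] | prev [-3,0] | push {}
  [10] u=4 | in [-3,2] | out [-3,2] | prev [-3,0] | push {1,2}
  [11] u=0 | in [-3,1] | out [-3,0] | prev [-3,-2] | push {3,4}
  [12] u=1 | in [-3,2] | out [-3,2] | prev [-3,0] | push {0}
  [13] u=2 | in [-3,2] | out [-3,3] | prev [-3,1] | push {}
  [14] u=3 | in [-3,3] | out [-3,3] | prev [-3,2] | push {}
  [15] u=4 | in [-3,3] | out [-3,3] | prev [-3,2] | push {1,2}
  [16] u=0 | in [-3,3] | out [-3,2] | prev [-3,0] | push {3,4}
  [17] u=1 | in [-3,3] | out [-3,3] | prev [-3,2] | push {0}
  [18] u=2 | in [-3,3] | out [-3,3] | ==
  [19] u=3 | in [-3,3] | out [-3,3] | ==
  [20] u=4 | in [-3,3] | out [-3,3] | ==
  [21] u=0 | in [-3,3] | out [-3,2] | ==

Converged values:
  [0] [-3,2]
  [1] [-3,3]
  [2] [-3,3]
  [3] [-3,3]
  [4] [-3,3]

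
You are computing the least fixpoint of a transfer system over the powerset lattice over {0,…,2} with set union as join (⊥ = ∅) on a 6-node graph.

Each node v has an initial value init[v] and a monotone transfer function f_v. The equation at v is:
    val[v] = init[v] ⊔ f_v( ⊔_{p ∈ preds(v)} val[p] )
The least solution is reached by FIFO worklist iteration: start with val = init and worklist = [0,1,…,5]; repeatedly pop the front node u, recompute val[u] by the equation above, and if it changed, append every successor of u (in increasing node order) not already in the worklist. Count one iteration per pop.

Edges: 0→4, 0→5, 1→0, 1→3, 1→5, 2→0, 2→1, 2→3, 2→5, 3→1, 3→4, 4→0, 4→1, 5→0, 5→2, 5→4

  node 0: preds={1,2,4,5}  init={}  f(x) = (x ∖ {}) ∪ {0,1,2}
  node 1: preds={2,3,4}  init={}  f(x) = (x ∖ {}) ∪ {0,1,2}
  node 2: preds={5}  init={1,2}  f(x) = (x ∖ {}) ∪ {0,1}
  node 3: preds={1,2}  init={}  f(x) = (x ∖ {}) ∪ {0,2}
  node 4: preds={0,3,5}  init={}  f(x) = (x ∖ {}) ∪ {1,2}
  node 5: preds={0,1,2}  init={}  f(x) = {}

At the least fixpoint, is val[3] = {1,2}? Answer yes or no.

Worklist (8 pops):
  #1 pop 0: in={1,2} → {0,1,2} (was {}); enqueue []
  #2 pop 1: in={1,2} → {0,1,2} (was {}); enqueue [0]
  #3 pop 2: in={} → {0,1,2} (was {1,2}); enqueue [1]
  #4 pop 3: in={0,1,2} → {0,1,2} (was {}); enqueue []
  #5 pop 4: in={0,1,2} → {0,1,2} (was {}); enqueue []
  #6 pop 5: in={0,1,2} → {} (no change)
  #7 pop 0: in={0,1,2} → {0,1,2} (no change)
  #8 pop 1: in={0,1,2} → {0,1,2} (no change)

Fixpoint:
  val[0] = {0,1,2}
  val[1] = {0,1,2}
  val[2] = {0,1,2}
  val[3] = {0,1,2}
  val[4] = {0,1,2}
  val[5] = {}

no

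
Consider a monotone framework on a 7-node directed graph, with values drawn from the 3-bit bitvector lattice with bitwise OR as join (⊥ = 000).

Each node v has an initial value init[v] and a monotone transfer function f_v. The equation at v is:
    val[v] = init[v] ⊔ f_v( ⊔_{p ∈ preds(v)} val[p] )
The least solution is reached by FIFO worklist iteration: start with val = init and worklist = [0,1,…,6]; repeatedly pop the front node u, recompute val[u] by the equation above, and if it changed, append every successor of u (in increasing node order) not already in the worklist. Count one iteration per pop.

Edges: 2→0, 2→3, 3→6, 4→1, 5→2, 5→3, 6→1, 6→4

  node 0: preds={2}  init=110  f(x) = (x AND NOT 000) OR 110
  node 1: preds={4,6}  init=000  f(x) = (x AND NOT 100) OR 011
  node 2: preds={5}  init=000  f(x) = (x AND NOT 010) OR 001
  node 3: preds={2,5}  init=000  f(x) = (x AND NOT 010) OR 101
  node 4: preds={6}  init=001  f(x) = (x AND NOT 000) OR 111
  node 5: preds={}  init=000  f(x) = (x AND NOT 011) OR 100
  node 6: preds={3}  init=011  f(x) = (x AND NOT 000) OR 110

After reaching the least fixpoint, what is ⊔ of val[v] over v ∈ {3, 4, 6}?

111

Trace (13 dequeues):
  [1] u=0 | in 000 | out 110 | ==
  [2] u=1 | in 011 | out 011 | prev 000 | push {}
  [3] u=2 | in 000 | out 001 | prev 000 | push {0}
  [4] u=3 | in 001 | out 101 | prev 000 | push {}
  [5] u=4 | in 011 | out 111 | prev 001 | push {1}
  [6] u=5 | in 000 | out 100 | prev 000 | push {2,3}
  [7] u=6 | in 101 | out 111 | prev 011 | push {4}
  [8] u=0 | in 001 | out 111 | prev 110 | push {}
  [9] u=1 | in 111 | out 011 | ==
  [10] u=2 | in 100 | out 101 | prev 001 | push {0}
  [11] u=3 | in 101 | out 101 | ==
  [12] u=4 | in 111 | out 111 | ==
  [13] u=0 | in 101 | out 111 | ==

Converged values:
  [0] 111
  [1] 011
  [2] 101
  [3] 101
  [4] 111
  [5] 100
  [6] 111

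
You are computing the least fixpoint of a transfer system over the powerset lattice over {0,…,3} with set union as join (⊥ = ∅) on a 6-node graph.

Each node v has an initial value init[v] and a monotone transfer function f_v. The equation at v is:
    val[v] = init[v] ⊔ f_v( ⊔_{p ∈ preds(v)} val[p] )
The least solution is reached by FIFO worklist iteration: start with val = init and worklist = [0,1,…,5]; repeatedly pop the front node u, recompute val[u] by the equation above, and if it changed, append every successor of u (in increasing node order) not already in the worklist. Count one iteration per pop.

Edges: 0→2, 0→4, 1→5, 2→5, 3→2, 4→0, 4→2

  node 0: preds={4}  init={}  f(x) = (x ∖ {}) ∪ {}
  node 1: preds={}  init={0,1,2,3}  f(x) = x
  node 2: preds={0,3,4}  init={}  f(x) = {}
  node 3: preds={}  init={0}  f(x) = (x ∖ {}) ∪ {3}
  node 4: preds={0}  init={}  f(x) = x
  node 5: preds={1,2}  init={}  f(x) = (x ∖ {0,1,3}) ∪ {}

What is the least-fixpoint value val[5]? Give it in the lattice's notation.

Trace (7 dequeues):
  [1] u=0 | in {} | out {} | ==
  [2] u=1 | in {} | out {0,1,2,3} | ==
  [3] u=2 | in {0} | out {} | ==
  [4] u=3 | in {} | out {0,3} | prev {0} | push {2}
  [5] u=4 | in {} | out {} | ==
  [6] u=5 | in {0,1,2,3} | out {2} | prev {} | push {}
  [7] u=2 | in {0,3} | out {} | ==

Converged values:
  [0] {}
  [1] {0,1,2,3}
  [2] {}
  [3] {0,3}
  [4] {}
  [5] {2}

{2}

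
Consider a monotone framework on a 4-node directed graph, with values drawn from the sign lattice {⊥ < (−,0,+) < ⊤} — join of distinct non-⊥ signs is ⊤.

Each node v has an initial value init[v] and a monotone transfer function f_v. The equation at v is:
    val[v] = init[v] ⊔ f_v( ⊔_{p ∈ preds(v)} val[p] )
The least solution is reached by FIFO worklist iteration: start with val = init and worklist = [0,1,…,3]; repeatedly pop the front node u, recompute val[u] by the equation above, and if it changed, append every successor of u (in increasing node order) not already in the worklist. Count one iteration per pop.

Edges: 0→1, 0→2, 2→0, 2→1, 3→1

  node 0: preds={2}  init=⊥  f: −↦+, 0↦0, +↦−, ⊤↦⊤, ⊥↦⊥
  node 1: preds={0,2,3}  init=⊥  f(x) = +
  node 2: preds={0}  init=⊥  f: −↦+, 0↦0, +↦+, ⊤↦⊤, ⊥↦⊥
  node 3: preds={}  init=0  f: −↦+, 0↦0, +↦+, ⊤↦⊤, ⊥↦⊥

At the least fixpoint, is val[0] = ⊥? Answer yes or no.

Trace (4 dequeues):
  [1] u=0 | in ⊥ | out ⊥ | ==
  [2] u=1 | in 0 | out + | prev ⊥ | push {}
  [3] u=2 | in ⊥ | out ⊥ | ==
  [4] u=3 | in ⊥ | out 0 | ==

Converged values:
  [0] ⊥
  [1] +
  [2] ⊥
  [3] 0

yes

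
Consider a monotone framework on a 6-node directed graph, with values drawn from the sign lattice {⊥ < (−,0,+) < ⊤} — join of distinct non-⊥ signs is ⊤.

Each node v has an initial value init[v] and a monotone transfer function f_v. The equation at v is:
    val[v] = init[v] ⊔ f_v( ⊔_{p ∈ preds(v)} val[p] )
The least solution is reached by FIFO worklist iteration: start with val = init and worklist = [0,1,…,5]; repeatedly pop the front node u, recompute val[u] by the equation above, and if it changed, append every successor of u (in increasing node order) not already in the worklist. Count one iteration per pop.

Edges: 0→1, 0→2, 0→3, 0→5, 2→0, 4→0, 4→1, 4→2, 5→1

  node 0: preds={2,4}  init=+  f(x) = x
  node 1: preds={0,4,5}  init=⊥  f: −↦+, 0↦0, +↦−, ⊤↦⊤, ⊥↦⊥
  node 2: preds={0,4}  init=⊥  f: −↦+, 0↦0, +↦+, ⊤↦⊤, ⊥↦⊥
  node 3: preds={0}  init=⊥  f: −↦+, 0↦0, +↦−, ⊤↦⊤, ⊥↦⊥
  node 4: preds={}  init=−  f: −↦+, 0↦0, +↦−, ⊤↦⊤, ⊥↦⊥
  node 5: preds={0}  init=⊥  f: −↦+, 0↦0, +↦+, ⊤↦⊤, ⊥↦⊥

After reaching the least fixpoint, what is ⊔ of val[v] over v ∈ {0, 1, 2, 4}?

Trace (8 dequeues):
  [1] u=0 | in − | out ⊤ | prev + | push {}
  [2] u=1 | in ⊤ | out ⊤ | prev ⊥ | push {}
  [3] u=2 | in ⊤ | out ⊤ | prev ⊥ | push {0}
  [4] u=3 | in ⊤ | out ⊤ | prev ⊥ | push {}
  [5] u=4 | in ⊥ | out − | ==
  [6] u=5 | in ⊤ | out ⊤ | prev ⊥ | push {1}
  [7] u=0 | in ⊤ | out ⊤ | ==
  [8] u=1 | in ⊤ | out ⊤ | ==

Converged values:
  [0] ⊤
  [1] ⊤
  [2] ⊤
  [3] ⊤
  [4] −
  [5] ⊤

⊤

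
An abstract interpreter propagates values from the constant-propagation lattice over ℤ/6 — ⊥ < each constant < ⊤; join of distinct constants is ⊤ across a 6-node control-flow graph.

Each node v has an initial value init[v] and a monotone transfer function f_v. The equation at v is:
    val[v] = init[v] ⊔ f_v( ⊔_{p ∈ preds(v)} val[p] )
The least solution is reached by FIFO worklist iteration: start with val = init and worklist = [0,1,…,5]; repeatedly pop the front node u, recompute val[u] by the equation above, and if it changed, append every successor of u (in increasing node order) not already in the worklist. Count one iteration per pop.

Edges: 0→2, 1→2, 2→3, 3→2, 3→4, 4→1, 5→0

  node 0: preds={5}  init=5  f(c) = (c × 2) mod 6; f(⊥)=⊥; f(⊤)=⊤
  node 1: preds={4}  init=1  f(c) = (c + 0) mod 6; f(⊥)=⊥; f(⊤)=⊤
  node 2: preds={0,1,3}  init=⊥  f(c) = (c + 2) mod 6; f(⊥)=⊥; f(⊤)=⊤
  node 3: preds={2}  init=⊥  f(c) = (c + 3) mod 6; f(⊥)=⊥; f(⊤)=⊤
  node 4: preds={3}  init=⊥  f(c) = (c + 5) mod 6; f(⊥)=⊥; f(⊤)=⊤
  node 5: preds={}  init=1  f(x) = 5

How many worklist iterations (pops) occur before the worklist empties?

10

Trace (10 dequeues):
  [1] u=0 | in 1 | out ⊤ | prev 5 | push {}
  [2] u=1 | in ⊥ | out 1 | ==
  [3] u=2 | in ⊤ | out ⊤ | prev ⊥ | push {}
  [4] u=3 | in ⊤ | out ⊤ | prev ⊥ | push {2}
  [5] u=4 | in ⊤ | out ⊤ | prev ⊥ | push {1}
  [6] u=5 | in ⊥ | out ⊤ | prev 1 | push {0}
  [7] u=2 | in ⊤ | out ⊤ | ==
  [8] u=1 | in ⊤ | out ⊤ | prev 1 | push {2}
  [9] u=0 | in ⊤ | out ⊤ | ==
  [10] u=2 | in ⊤ | out ⊤ | ==

Converged values:
  [0] ⊤
  [1] ⊤
  [2] ⊤
  [3] ⊤
  [4] ⊤
  [5] ⊤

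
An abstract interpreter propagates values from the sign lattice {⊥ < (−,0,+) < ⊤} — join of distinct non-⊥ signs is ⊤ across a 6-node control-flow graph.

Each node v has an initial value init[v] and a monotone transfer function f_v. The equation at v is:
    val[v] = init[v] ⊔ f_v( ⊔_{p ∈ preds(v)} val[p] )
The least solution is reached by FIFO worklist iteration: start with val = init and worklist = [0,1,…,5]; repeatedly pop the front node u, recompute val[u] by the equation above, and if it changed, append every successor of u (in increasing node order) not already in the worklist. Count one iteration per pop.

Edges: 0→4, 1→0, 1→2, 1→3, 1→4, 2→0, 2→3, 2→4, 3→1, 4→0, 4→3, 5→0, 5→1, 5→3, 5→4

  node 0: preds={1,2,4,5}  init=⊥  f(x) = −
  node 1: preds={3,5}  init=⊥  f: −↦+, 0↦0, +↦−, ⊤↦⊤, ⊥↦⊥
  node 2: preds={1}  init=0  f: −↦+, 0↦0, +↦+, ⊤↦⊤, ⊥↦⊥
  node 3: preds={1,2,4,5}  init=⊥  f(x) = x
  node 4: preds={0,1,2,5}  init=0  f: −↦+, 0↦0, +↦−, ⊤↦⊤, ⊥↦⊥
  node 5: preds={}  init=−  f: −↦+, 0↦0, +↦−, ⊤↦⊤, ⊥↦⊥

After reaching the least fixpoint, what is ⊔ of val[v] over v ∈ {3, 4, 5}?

Worklist (12 pops):
  #1 pop 0: in=⊤ → − (was ⊥); enqueue []
  #2 pop 1: in=− → + (was ⊥); enqueue [0]
  #3 pop 2: in=+ → ⊤ (was 0); enqueue []
  #4 pop 3: in=⊤ → ⊤ (was ⊥); enqueue [1]
  #5 pop 4: in=⊤ → ⊤ (was 0); enqueue [3]
  #6 pop 5: in=⊥ → − (no change)
  #7 pop 0: in=⊤ → − (no change)
  #8 pop 1: in=⊤ → ⊤ (was +); enqueue [0,2,4]
  #9 pop 3: in=⊤ → ⊤ (no change)
  #10 pop 0: in=⊤ → − (no change)
  #11 pop 2: in=⊤ → ⊤ (no change)
  #12 pop 4: in=⊤ → ⊤ (no change)

Fixpoint:
  val[0] = −
  val[1] = ⊤
  val[2] = ⊤
  val[3] = ⊤
  val[4] = ⊤
  val[5] = −

⊤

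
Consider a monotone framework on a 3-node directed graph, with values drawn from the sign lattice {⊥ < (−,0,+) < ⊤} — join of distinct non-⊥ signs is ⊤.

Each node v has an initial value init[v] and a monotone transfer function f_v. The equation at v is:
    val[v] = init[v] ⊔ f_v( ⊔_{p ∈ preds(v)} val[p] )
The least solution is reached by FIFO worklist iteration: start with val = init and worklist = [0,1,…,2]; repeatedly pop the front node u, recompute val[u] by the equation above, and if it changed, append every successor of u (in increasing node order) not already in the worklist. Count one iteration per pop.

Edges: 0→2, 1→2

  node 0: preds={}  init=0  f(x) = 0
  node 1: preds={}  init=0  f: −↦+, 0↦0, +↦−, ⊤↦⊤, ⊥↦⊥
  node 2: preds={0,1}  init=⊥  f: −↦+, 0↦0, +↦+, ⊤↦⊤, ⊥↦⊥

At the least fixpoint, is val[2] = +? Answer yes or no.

Iteration log — 3 steps:
  step 1. node 0  ⊔preds=⊥  new=0  stable
  step 2. node 1  ⊔preds=⊥  new=0  stable
  step 3. node 2  ⊔preds=0  new=0  old=⊥  +wl: 

Least fixpoint reached:
  node 0: 0
  node 1: 0
  node 2: 0

no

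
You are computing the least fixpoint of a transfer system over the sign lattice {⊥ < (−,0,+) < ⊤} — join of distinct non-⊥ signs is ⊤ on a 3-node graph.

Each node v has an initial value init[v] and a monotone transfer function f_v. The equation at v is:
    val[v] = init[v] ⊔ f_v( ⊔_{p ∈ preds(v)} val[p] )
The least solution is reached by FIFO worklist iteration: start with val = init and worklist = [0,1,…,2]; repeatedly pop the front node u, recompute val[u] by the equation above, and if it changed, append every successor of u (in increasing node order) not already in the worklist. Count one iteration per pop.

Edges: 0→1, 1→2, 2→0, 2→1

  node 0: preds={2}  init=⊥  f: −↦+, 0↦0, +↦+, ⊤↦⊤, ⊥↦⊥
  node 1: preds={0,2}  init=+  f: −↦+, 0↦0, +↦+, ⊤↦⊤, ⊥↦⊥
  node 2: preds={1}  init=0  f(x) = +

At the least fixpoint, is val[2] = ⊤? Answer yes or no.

yes

Worklist (5 pops):
  #1 pop 0: in=0 → 0 (was ⊥); enqueue []
  #2 pop 1: in=0 → ⊤ (was +); enqueue []
  #3 pop 2: in=⊤ → ⊤ (was 0); enqueue [0,1]
  #4 pop 0: in=⊤ → ⊤ (was 0); enqueue []
  #5 pop 1: in=⊤ → ⊤ (no change)

Fixpoint:
  val[0] = ⊤
  val[1] = ⊤
  val[2] = ⊤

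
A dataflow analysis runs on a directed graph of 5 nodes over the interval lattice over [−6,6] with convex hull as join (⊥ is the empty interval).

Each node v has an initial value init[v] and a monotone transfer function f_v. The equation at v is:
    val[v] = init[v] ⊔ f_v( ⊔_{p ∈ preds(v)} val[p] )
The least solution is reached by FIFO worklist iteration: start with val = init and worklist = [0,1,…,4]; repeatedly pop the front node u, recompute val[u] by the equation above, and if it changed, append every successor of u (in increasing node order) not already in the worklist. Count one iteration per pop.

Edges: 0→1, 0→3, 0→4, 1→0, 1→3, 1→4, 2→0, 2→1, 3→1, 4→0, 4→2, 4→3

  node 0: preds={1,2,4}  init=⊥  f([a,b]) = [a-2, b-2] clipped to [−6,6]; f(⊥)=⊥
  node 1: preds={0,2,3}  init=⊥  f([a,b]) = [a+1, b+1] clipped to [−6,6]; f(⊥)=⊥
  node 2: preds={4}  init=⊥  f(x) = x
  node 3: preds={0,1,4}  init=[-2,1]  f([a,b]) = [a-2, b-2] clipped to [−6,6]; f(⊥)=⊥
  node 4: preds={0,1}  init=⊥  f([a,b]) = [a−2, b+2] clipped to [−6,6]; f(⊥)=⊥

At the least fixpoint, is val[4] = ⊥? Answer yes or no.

Trace (22 dequeues):
  [1] u=0 | in ⊥ | out ⊥ | ==
  [2] u=1 | in [-2,1] | out [-1,2] | prev ⊥ | push {0}
  [3] u=2 | in ⊥ | out ⊥ | ==
  [4] u=3 | in [-1,2] | out [-3,1] | prev [-2,1] | push {1}
  [5] u=4 | in [-1,2] | out [-3,4] | prev ⊥ | push {2,3}
  [6] u=0 | in [-3,4] | out [-5,2] | prev ⊥ | push {4}
  [7] u=1 | in [-5,2] | out [-4,3] | prev [-1,2] | push {0}
  [8] u=2 | in [-3,4] | out [-3,4] | prev ⊥ | push {1}
  [9] u=3 | in [-5,4] | out [-6,2] | prev [-3,1] | push {}
  [10] u=4 | in [-5,3] | out [-6,5] | prev [-3,4] | push {2,3}
  [11] u=0 | in [-6,5] | out [-6,3] | prev [-5,2] | push {4}
  [12] u=1 | in [-6,4] | out [-5,5] | prev [-4,3] | push {0}
  [13] u=2 | in [-6,5] | out [-6,5] | prev [-3,4] | push {1}
  [14] u=3 | in [-6,5] | out [-6,3] | prev [-6,2] | push {}
  [15] u=4 | in [-6,5] | out [-6,6] | prev [-6,5] | push {2,3}
  [16] u=0 | in [-6,6] | out [-6,4] | prev [-6,3] | push {4}
  [17] u=1 | in [-6,5] | out [-5,6] | prev [-5,5] | push {0}
  [18] u=2 | in [-6,6] | out [-6,6] | prev [-6,5] | push {1}
  [19] u=3 | in [-6,6] | out [-6,4] | prev [-6,3] | push {}
  [20] u=4 | in [-6,6] | out [-6,6] | ==
  [21] u=0 | in [-6,6] | out [-6,4] | ==
  [22] u=1 | in [-6,6] | out [-5,6] | ==

Converged values:
  [0] [-6,4]
  [1] [-5,6]
  [2] [-6,6]
  [3] [-6,4]
  [4] [-6,6]

no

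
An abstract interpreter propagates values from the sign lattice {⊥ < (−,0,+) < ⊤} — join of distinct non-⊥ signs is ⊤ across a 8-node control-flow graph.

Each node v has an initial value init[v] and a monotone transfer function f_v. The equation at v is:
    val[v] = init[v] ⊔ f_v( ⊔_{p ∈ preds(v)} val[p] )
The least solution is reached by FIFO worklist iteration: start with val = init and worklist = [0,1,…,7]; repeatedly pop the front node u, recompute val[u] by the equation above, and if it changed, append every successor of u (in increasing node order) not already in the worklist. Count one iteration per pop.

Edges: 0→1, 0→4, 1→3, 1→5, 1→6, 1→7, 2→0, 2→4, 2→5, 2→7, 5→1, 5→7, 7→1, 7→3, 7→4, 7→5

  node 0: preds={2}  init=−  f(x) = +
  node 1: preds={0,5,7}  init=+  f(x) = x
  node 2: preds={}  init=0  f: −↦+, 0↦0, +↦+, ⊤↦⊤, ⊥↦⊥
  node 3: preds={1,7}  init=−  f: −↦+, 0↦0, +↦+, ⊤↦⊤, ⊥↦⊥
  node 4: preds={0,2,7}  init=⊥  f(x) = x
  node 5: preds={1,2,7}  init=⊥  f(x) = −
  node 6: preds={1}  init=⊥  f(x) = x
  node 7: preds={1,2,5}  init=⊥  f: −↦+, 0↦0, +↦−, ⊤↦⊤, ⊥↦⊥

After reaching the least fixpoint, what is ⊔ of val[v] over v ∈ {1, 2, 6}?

Worklist (12 pops):
  #1 pop 0: in=0 → ⊤ (was −); enqueue []
  #2 pop 1: in=⊤ → ⊤ (was +); enqueue []
  #3 pop 2: in=⊥ → 0 (no change)
  #4 pop 3: in=⊤ → ⊤ (was −); enqueue []
  #5 pop 4: in=⊤ → ⊤ (was ⊥); enqueue []
  #6 pop 5: in=⊤ → − (was ⊥); enqueue [1]
  #7 pop 6: in=⊤ → ⊤ (was ⊥); enqueue []
  #8 pop 7: in=⊤ → ⊤ (was ⊥); enqueue [3,4,5]
  #9 pop 1: in=⊤ → ⊤ (no change)
  #10 pop 3: in=⊤ → ⊤ (no change)
  #11 pop 4: in=⊤ → ⊤ (no change)
  #12 pop 5: in=⊤ → − (no change)

Fixpoint:
  val[0] = ⊤
  val[1] = ⊤
  val[2] = 0
  val[3] = ⊤
  val[4] = ⊤
  val[5] = −
  val[6] = ⊤
  val[7] = ⊤

⊤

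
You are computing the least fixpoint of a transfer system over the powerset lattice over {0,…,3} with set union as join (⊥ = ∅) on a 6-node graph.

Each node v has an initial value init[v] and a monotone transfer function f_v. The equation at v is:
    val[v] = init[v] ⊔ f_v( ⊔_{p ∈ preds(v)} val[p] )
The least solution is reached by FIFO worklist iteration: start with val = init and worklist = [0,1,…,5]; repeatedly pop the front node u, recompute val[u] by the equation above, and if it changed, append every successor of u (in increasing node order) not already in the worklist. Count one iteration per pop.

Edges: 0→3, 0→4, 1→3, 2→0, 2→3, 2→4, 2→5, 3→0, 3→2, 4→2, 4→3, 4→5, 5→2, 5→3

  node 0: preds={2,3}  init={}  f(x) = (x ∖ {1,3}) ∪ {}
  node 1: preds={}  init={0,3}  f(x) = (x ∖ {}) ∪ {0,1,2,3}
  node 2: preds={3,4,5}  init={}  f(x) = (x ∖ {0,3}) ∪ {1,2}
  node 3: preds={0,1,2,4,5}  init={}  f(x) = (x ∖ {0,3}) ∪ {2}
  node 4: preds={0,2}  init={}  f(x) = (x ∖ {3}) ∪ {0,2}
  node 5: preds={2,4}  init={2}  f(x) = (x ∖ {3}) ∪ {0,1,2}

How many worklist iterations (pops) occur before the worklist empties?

10

Iteration log — 10 steps:
  step 1. node 0  ⊔preds={}  new={}  stable
  step 2. node 1  ⊔preds={}  new={0,1,2,3}  old={0,3}  +wl: 
  step 3. node 2  ⊔preds={2}  new={1,2}  old={}  +wl: 0
  step 4. node 3  ⊔preds={0,1,2,3}  new={1,2}  old={}  +wl: 2
  step 5. node 4  ⊔preds={1,2}  new={0,1,2}  old={}  +wl: 3
  step 6. node 5  ⊔preds={0,1,2}  new={0,1,2}  old={2}  +wl: 
  step 7. node 0  ⊔preds={1,2}  new={2}  old={}  +wl: 4
  step 8. node 2  ⊔preds={0,1,2}  new={1,2}  stable
  step 9. node 3  ⊔preds={0,1,2,3}  new={1,2}  stable
  step 10. node 4  ⊔preds={1,2}  new={0,1,2}  stable

Least fixpoint reached:
  node 0: {2}
  node 1: {0,1,2,3}
  node 2: {1,2}
  node 3: {1,2}
  node 4: {0,1,2}
  node 5: {0,1,2}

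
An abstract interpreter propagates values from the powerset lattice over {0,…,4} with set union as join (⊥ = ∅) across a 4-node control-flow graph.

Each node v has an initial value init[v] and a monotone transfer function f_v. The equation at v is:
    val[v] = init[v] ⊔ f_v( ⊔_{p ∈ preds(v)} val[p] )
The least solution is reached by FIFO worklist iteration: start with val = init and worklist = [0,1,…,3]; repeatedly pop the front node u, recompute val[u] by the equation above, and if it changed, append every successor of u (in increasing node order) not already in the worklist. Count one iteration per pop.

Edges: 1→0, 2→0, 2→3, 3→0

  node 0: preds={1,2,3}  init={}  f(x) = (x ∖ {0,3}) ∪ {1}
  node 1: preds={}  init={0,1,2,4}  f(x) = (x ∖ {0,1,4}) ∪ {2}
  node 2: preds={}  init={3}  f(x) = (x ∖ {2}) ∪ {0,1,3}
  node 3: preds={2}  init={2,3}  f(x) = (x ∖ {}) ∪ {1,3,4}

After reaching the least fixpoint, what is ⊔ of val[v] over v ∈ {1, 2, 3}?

Iteration log — 5 steps:
  step 1. node 0  ⊔preds={0,1,2,3,4}  new={1,2,4}  old={}  +wl: 
  step 2. node 1  ⊔preds={}  new={0,1,2,4}  stable
  step 3. node 2  ⊔preds={}  new={0,1,3}  old={3}  +wl: 0
  step 4. node 3  ⊔preds={0,1,3}  new={0,1,2,3,4}  old={2,3}  +wl: 
  step 5. node 0  ⊔preds={0,1,2,3,4}  new={1,2,4}  stable

Least fixpoint reached:
  node 0: {1,2,4}
  node 1: {0,1,2,4}
  node 2: {0,1,3}
  node 3: {0,1,2,3,4}

{0,1,2,3,4}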